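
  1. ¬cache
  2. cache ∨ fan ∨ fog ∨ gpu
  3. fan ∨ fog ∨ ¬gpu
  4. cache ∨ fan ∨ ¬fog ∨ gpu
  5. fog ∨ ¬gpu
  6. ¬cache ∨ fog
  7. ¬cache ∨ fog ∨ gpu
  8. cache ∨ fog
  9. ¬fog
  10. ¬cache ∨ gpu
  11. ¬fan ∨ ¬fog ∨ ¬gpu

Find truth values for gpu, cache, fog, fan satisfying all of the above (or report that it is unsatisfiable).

Case cache = True:
  Clause (¬cache) is falsified — contradiction.
Case cache = False:
  (cache ∨ fog) forces fog = True.
  Clause (¬fog) is falsified — contradiction.
Both cases fail, so the formula is unsatisfiable.

No satisfying assignment exists.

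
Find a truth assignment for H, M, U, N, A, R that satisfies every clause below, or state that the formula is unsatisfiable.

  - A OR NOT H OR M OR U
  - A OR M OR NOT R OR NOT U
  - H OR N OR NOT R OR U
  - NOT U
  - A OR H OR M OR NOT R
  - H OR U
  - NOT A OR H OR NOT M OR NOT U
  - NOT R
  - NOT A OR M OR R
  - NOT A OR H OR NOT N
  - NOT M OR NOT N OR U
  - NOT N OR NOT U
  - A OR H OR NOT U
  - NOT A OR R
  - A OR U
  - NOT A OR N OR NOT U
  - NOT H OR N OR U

Unsatisfiable — no assignment works.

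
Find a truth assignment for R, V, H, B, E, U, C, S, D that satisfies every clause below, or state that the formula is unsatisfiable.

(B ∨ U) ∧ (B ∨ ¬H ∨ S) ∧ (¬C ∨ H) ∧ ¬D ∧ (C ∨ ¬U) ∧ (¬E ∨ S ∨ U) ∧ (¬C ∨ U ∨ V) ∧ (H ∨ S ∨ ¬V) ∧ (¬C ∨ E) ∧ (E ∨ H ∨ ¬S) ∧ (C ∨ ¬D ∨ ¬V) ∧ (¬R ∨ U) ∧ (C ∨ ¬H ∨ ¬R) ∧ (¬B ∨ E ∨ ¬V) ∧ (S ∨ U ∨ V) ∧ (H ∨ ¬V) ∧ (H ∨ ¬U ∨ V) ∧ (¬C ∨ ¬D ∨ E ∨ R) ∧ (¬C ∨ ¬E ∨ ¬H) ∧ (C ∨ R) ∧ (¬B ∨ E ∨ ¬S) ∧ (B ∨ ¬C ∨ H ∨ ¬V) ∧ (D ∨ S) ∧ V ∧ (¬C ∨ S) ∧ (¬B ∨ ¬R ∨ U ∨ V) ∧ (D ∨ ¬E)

Case E = True:
  (¬D) forces D = False.
  Clause (D ∨ ¬E) is falsified — contradiction.
Case E = False:
  (¬D) forces D = False.
  (¬C ∨ E) forces C = False.
  (C ∨ ¬U) forces U = False.
  (B ∨ U) forces B = True.
  (¬R ∨ U) forces R = False.
  Clause (C ∨ R) is falsified — contradiction.
Both cases fail, so the formula is unsatisfiable.

Unsatisfiable — no assignment works.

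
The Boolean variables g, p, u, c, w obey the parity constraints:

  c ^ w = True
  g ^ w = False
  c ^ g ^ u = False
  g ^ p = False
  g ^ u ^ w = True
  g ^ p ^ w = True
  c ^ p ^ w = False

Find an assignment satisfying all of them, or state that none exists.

g: True; p: True; u: True; c: False; w: True

c ^ w = F ^ T = True ✓
g ^ w = T ^ T = False ✓
c ^ g ^ u = F ^ T ^ T = False ✓
g ^ p = T ^ T = False ✓
g ^ u ^ w = T ^ T ^ T = True ✓
g ^ p ^ w = T ^ T ^ T = True ✓
c ^ p ^ w = F ^ T ^ T = False ✓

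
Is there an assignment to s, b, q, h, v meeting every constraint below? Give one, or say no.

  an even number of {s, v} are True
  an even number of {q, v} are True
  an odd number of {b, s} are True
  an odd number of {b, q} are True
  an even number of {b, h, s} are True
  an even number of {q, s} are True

s=F, b=T, q=F, h=T, v=F

{s, v}: 0 true → even ✓
{q, v}: 0 true → even ✓
{b, s}: 1 true → odd ✓
{b, q}: 1 true → odd ✓
{b, h, s}: 2 true → even ✓
{q, s}: 0 true → even ✓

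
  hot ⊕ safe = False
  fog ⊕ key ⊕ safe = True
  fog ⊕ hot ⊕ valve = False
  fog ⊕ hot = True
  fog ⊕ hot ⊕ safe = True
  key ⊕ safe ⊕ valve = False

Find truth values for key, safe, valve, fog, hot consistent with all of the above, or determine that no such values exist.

Adding constraints 1, 2, 3, 4, 5, 6 mod 2: every variable appears an even number of times on the left, so the left side is 0.
But the right sides sum to 1 (mod 2). 0 ≠ 1 — the system is inconsistent.

Unsatisfiable — no assignment works.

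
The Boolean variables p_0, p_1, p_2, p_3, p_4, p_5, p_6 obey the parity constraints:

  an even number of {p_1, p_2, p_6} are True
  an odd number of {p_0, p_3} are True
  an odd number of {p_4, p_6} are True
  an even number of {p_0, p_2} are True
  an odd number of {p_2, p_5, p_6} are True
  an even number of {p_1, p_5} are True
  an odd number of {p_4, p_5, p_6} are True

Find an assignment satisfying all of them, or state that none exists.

No satisfying assignment exists.

Adding constraints 1, 5, 6 mod 2: every variable appears an even number of times on the left, so the left side is 0.
But the right sides sum to 1 (mod 2). 0 ≠ 1 — the system is inconsistent.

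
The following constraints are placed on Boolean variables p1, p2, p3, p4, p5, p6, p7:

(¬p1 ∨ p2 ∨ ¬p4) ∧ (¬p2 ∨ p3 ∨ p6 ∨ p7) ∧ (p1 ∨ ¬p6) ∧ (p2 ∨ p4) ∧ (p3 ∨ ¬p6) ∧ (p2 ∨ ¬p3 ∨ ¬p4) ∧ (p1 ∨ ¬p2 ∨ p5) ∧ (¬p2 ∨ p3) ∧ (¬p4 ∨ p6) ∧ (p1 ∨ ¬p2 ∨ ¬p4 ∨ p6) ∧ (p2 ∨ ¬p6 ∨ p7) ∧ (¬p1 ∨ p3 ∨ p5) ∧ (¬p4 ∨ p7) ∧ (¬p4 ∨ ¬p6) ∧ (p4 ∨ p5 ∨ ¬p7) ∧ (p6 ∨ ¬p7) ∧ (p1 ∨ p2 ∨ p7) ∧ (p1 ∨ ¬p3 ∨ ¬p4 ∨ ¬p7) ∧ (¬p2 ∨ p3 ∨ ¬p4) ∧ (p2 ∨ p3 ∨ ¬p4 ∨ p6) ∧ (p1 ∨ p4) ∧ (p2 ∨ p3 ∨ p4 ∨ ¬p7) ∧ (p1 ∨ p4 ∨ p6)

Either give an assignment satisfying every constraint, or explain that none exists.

p1=T, p2=T, p3=T, p4=F, p5=F, p6=T, p7=F

Try p1 = False:
  (p1 ∨ ¬p6) forces p6 = False.
  (¬p4 ∨ p6) forces p4 = False.
  clause (p1 ∨ p4) is falsified — backtrack.
So p1 = True.
Set p2 = True.
  then (¬p2 ∨ p3) forces p3 = True.
Set p4 = False.
Set p5 = False.
  then (p4 ∨ p5 ∨ ¬p7) forces p7 = False.
Set p6 = True.
All clauses satisfied.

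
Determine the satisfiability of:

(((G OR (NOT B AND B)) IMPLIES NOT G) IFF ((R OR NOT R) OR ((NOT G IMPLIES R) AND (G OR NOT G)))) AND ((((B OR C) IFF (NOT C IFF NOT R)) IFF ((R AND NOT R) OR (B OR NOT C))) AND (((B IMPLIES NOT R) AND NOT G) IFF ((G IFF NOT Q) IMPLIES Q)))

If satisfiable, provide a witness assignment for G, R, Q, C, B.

G = False; R = False; Q = True; C = True; B = False

  ((G OR (NOT B AND B)) IMPLIES NOT G) IFF ((R OR NOT R) OR ((NOT G IMPLIES R) AND (G OR NOT G))) = True
    (G OR (NOT B AND B)) IMPLIES NOT G = True
      G OR (NOT B AND B) = False
        NOT B AND B = False
          NOT B = True
      NOT G = True
    (R OR NOT R) OR ((NOT G IMPLIES R) AND (G OR NOT G)) = True
      R OR NOT R = True
        NOT R = True
      (NOT G IMPLIES R) AND (G OR NOT G) = False
        NOT G IMPLIES R = False
          NOT G = True
        G OR NOT G = True
          NOT G = True
  (((B OR C) IFF (NOT C IFF NOT R)) IFF ((R AND NOT R) OR (B OR NOT C))) AND (((B IMPLIES NOT R) AND NOT G) IFF ((G IFF NOT Q) IMPLIES Q)) = True
    ((B OR C) IFF (NOT C IFF NOT R)) IFF ((R AND NOT R) OR (B OR NOT C)) = True
      (B OR C) IFF (NOT C IFF NOT R) = False
        B OR C = True
        NOT C IFF NOT R = False
          NOT C = False
          NOT R = True
      (R AND NOT R) OR (B OR NOT C) = False
        R AND NOT R = False
          NOT R = True
        B OR NOT C = False
          NOT C = False
    ((B IMPLIES NOT R) AND NOT G) IFF ((G IFF NOT Q) IMPLIES Q) = True
      (B IMPLIES NOT R) AND NOT G = True
        B IMPLIES NOT R = True
          NOT R = True
        NOT G = True
      (G IFF NOT Q) IMPLIES Q = True
        G IFF NOT Q = True
          NOT Q = False
Both conjuncts True, so the formula holds.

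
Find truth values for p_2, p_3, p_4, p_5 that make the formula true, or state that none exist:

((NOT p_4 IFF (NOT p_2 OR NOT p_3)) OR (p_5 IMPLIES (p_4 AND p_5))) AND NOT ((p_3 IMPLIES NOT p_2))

p_2 = True, p_3 = True, p_4 = True, p_5 = True

  (NOT p_4 IFF (NOT p_2 OR NOT p_3)) OR (p_5 IMPLIES (p_4 AND p_5)) = True
    NOT p_4 IFF (NOT p_2 OR NOT p_3) = True
      NOT p_4 = False
      NOT p_2 OR NOT p_3 = False
        NOT p_2 = False
        NOT p_3 = False
    p_5 IMPLIES (p_4 AND p_5) = True
      p_4 AND p_5 = True
  NOT ((p_3 IMPLIES NOT p_2)) = True
    p_3 IMPLIES NOT p_2 = False
      NOT p_2 = False
Both conjuncts True, so the formula holds.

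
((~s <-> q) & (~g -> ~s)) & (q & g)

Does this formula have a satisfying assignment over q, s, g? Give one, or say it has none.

q=T; s=F; g=T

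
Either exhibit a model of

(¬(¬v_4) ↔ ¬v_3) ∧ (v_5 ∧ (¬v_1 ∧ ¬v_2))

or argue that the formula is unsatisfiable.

v_1=F; v_2=F; v_3=F; v_4=T; v_5=T

  ¬(¬v_4) ↔ ¬v_3 = True
    ¬(¬v_4) = True
      ¬v_4 = False
    ¬v_3 = True
  v_5 ∧ (¬v_1 ∧ ¬v_2) = True
    ¬v_1 ∧ ¬v_2 = True
      ¬v_1 = True
      ¬v_2 = True
Both conjuncts True, so the formula holds.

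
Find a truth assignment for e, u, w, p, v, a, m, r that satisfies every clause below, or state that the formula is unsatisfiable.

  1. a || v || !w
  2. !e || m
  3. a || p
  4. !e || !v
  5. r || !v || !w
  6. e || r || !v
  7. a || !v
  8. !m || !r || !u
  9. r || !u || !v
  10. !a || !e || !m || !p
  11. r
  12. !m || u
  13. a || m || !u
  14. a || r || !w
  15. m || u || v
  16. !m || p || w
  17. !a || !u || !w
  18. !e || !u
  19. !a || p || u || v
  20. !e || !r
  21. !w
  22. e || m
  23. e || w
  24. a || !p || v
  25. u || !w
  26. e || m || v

Case w = True:
  Clause (!w) is falsified — contradiction.
Case w = False:
  (r) forces r = True.
  (!e || !r) forces e = False.
  Clause (e || w) is falsified — contradiction.
Both cases fail, so the formula is unsatisfiable.

UNSATISFIABLE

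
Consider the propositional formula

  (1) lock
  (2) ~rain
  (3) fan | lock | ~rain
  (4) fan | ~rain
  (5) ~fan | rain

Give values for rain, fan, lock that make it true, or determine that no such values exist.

Unit clause (lock) forces lock = True.
Unit clause (~rain) forces rain = False.
In (~fan | rain) only ~fan is left, so fan = False.
Check each clause:
  (lock): lock holds.
  (~rain): ~rain holds.
  (fan | lock | ~rain): lock holds.
  (fan | ~rain): ~rain holds.
  (~fan | rain): ~fan holds.
All clauses satisfied.

rain = False, fan = False, lock = True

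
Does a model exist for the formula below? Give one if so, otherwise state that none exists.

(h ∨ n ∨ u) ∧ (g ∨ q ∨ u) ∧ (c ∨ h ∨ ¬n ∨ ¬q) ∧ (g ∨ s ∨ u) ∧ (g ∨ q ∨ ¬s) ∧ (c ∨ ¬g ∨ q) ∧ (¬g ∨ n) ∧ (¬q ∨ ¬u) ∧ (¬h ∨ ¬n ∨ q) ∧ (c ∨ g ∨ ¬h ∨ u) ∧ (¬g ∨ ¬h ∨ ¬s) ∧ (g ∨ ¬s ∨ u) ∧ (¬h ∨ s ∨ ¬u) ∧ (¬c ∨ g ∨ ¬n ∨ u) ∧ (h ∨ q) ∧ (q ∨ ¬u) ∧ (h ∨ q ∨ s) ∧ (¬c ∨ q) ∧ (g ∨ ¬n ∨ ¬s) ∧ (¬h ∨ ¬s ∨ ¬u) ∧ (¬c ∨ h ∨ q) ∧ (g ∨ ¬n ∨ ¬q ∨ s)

q = True; h = True; g = True; c = False; n = True; s = False; u = False

Try q = False:
  (h ∨ q) forces h = True.
  (¬h ∨ ¬n ∨ q) forces n = False.
  (¬g ∨ n) forces g = False.
  (g ∨ q ∨ u) forces u = True.
  clause (q ∨ ¬u) is falsified — backtrack.
So q = True.
  then (¬q ∨ ¬u) forces u = False.
Set h = True.
Set g = True.
  then (¬g ∨ n) forces n = True.
  then (¬g ∨ ¬h ∨ ¬s) forces s = False.
Set c = False.
All clauses satisfied.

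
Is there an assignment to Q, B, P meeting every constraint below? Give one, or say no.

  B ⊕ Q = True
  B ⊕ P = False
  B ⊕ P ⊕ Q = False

Q = False; B = True; P = True

B ⊕ Q = T ⊕ F = True ✓
B ⊕ P = T ⊕ T = False ✓
B ⊕ P ⊕ Q = T ⊕ T ⊕ F = False ✓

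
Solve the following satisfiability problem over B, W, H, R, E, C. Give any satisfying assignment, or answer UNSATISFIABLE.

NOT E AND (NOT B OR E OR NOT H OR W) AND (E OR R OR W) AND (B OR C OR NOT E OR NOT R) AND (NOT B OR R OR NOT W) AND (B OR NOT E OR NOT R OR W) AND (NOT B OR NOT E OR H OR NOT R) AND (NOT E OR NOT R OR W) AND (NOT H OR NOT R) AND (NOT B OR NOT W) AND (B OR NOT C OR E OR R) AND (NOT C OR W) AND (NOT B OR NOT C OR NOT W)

Unit clause (NOT E) forces E = False.
Set B = False.
Set W = True.
Set H = True.
  then (NOT H OR NOT R) forces R = False.
  then (B OR NOT C OR E OR R) forces C = False.
All clauses satisfied.

B = False, W = True, H = True, R = False, E = False, C = False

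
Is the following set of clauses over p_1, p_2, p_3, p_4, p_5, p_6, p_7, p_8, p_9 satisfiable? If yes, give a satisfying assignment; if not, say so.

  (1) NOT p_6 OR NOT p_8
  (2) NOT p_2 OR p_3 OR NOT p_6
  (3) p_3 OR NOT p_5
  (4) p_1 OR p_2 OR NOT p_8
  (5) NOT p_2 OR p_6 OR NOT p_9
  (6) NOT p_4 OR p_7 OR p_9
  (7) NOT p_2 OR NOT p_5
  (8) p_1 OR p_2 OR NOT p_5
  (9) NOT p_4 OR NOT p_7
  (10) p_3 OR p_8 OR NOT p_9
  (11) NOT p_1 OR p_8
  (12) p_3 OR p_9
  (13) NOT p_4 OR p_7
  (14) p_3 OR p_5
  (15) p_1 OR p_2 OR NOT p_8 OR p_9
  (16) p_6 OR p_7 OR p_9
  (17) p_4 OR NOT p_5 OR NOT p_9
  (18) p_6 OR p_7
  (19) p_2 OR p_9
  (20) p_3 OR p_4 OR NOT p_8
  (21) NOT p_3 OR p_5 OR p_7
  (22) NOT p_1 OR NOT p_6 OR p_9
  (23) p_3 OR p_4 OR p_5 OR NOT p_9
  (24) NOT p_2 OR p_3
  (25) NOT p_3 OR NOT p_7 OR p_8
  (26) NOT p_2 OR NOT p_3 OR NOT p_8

p_1 = True; p_2 = False; p_3 = True; p_4 = False; p_5 = False; p_6 = False; p_7 = True; p_8 = True; p_9 = True

Set p_1 = True.
  then (NOT p_1 OR p_8) forces p_8 = True.
  then (NOT p_6 OR NOT p_8) forces p_6 = False.
  then (p_6 OR p_7) forces p_7 = True.
  then (NOT p_4 OR NOT p_7) forces p_4 = False.
  then (p_3 OR p_4 OR NOT p_8) forces p_3 = True.
  then (NOT p_2 OR NOT p_3 OR NOT p_8) forces p_2 = False.
  then (p_2 OR p_9) forces p_9 = True.
  then (p_4 OR NOT p_5 OR NOT p_9) forces p_5 = False.
All clauses satisfied.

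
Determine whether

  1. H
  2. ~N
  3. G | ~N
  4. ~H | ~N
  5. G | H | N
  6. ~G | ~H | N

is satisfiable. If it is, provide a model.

G = False, N = False, H = True

Unit clause (H) forces H = True.
Unit clause (~N) forces N = False.
In (~G | ~H | N) only ~G is left, so G = False.
Check each clause:
  (H): H holds.
  (~N): ~N holds.
  (G | ~N): ~N holds.
  (~H | ~N): ~N holds.
  (G | H | N): H holds.
  (~G | ~H | N): ~G holds.
All clauses satisfied.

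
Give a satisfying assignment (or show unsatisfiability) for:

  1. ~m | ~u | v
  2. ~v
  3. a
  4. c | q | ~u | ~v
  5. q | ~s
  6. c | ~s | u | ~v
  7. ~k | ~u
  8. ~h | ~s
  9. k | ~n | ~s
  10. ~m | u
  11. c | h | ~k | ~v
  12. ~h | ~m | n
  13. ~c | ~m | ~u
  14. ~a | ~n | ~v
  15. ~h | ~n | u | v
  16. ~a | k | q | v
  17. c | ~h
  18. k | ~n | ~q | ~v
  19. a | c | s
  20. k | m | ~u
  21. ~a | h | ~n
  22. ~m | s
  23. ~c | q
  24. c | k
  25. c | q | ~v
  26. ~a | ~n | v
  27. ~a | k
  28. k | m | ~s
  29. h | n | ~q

Unit clause (~v) forces v = False.
Unit clause (a) forces a = True.
In (~a | ~n | v) only ~n is left, so n = False.
In (~a | k) only k is left, so k = True.
In (~k | ~u) only ~u is left, so u = False.
In (~m | u) only ~m is left, so m = False.
Set h = True.
  then (~h | ~s) forces s = False.
  then (c | ~h) forces c = True.
  then (~c | q) forces q = True.
All clauses satisfied.

m = False, n = False, k = True, u = False, v = False, h = True, s = False, q = True, c = True, a = True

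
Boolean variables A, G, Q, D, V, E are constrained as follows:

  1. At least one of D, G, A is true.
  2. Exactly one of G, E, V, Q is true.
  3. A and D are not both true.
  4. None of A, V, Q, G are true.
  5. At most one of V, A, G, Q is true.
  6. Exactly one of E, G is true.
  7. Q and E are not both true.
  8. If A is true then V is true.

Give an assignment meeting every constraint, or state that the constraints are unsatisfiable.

A = False, G = False, Q = False, D = True, V = False, E = True

  (1) {D, G, A}: 1 true — at least one ✓
  (2) {G, E, V, Q}: 1 true — exactly one ✓
  (3) A=F, D=T — not both ✓
  (4) {A, V, Q, G}: 0 true — none ✓
  (5) {V, A, G, Q}: 0 true — at most one ✓
  (6) {E, G}: 1 true — exactly one ✓
  (7) Q=F, E=T — not both ✓
  (8) A=F ⇒ V: vacuous ✓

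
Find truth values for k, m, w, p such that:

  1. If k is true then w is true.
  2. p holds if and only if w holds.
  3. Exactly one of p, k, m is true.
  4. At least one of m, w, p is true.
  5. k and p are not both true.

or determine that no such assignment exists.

k = False, m = True, w = False, p = False

  (1) k=F ⇒ w: vacuous ✓
  (2) p=F, w=F — same ✓
  (3) {p, k, m}: 1 true — exactly one ✓
  (4) {m, w, p}: 1 true — at least one ✓
  (5) k=F, p=F — not both ✓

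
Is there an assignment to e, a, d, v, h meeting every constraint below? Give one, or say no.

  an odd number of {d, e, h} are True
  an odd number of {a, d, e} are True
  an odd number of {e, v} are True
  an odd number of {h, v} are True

e = False; a = False; d = True; v = True; h = False

{d, e, h}: 1 true → odd ✓
{a, d, e}: 1 true → odd ✓
{e, v}: 1 true → odd ✓
{h, v}: 1 true → odd ✓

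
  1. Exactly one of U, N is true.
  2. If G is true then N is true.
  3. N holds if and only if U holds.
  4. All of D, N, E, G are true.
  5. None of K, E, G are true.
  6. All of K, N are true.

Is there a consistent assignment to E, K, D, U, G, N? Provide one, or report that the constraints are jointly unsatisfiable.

Case E = True:
  Constraint (5) is violated (E=T) — contradiction.
Case E = False:
  Constraint (4) is violated (E=F) — contradiction.
Both cases fail — unsatisfiable.

The formula is unsatisfiable.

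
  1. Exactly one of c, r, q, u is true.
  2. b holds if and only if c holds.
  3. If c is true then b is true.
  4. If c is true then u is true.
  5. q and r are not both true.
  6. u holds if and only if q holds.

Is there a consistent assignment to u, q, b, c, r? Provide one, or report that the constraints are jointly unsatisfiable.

u: False, q: False, b: False, c: False, r: True

  (1) {c, r, q, u}: 1 true — exactly one ✓
  (2) b=F, c=F — same ✓
  (3) c=F ⇒ b: vacuous ✓
  (4) c=F ⇒ u: vacuous ✓
  (5) q=F, r=T — not both ✓
  (6) u=F, q=F — same ✓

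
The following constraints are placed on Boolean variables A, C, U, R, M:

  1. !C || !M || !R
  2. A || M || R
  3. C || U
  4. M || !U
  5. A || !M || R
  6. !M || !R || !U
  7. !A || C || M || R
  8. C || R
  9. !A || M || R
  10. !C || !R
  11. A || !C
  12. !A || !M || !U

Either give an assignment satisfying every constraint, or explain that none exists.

A = True; C = True; U = False; R = False; M = True

Try A = False:
  (A || !C) forces C = False.
  (C || U) forces U = True.
  (M || !U) forces M = True.
  (A || !M || R) forces R = True.
  clause (!M || !R || !U) is falsified — backtrack.
So A = True.
Set C = True.
  then (!C || !R) forces R = False.
  then (!A || M || R) forces M = True.
  then (!A || !M || !U) forces U = False.
All clauses satisfied.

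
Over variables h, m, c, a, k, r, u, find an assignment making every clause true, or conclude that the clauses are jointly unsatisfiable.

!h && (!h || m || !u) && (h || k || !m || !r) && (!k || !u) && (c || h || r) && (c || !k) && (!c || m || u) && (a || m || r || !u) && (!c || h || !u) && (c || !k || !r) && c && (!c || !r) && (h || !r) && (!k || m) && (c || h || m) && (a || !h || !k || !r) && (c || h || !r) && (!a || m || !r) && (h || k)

h=F, m=T, c=T, a=T, k=T, r=F, u=F

Unit clause (!h) forces h = False.
Unit clause (c) forces c = True.
In (!c || !r) only !r is left, so r = False.
In (h || k) only k is left, so k = True.
In (!k || !u) only !u is left, so u = False.
In (!c || m || u) only m is left, so m = True.
Set a = True.
All clauses satisfied.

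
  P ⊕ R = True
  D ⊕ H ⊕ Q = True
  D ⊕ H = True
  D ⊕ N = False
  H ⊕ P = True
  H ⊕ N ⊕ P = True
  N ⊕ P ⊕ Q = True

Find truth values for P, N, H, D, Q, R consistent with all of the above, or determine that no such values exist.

Adding constraints 2, 4, 5, 7 mod 2: every variable appears an even number of times on the left, so the left side is 0.
But the right sides sum to 1 (mod 2). 0 ≠ 1 — the system is inconsistent.

UNSATISFIABLE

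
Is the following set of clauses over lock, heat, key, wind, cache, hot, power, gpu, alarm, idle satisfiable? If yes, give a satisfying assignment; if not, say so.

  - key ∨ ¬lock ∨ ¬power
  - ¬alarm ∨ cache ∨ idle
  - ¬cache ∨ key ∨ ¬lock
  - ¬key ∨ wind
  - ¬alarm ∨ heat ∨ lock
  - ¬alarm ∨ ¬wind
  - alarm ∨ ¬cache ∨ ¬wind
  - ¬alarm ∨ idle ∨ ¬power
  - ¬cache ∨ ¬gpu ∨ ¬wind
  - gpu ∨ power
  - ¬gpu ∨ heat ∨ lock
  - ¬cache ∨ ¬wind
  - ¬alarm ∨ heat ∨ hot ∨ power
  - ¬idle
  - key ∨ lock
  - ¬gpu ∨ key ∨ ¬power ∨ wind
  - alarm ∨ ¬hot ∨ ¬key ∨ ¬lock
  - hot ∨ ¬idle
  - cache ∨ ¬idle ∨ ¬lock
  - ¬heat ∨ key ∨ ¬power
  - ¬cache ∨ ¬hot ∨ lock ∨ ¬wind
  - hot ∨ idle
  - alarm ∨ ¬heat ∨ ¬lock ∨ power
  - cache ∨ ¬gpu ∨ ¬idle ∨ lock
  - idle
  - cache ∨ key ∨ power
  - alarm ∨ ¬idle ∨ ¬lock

Case idle = True:
  Clause (¬idle) is falsified — contradiction.
Case idle = False:
  Clause (idle) is falsified — contradiction.
Both cases fail, so the formula is unsatisfiable.

Unsatisfiable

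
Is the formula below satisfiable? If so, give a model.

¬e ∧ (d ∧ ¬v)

v=F, d=T, e=F

  ¬e = True
  d ∧ ¬v = True
    ¬v = True
Both conjuncts True, so the formula holds.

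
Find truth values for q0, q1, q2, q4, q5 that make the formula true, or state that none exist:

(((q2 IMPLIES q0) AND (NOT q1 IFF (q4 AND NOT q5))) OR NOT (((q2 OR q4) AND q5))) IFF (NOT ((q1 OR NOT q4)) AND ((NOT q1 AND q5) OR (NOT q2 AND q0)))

q0=T, q1=F, q2=F, q4=T, q5=F

  (((q2 IMPLIES q0) AND (NOT q1 IFF (q4 AND NOT q5))) OR NOT (((q2 OR q4) AND q5))) IFF (NOT ((q1 OR NOT q4)) AND ((NOT q1 AND q5) OR (NOT q2 AND q0))) = True
    ((q2 IMPLIES q0) AND (NOT q1 IFF (q4 AND NOT q5))) OR NOT (((q2 OR q4) AND q5)) = True
      (q2 IMPLIES q0) AND (NOT q1 IFF (q4 AND NOT q5)) = True
        q2 IMPLIES q0 = True
        NOT q1 IFF (q4 AND NOT q5) = True
          NOT q1 = True
          q4 AND NOT q5 = True
            NOT q5 = True
      NOT (((q2 OR q4) AND q5)) = True
        (q2 OR q4) AND q5 = False
          q2 OR q4 = True
    NOT ((q1 OR NOT q4)) AND ((NOT q1 AND q5) OR (NOT q2 AND q0)) = True
      NOT ((q1 OR NOT q4)) = True
        q1 OR NOT q4 = False
          NOT q4 = False
      (NOT q1 AND q5) OR (NOT q2 AND q0) = True
        NOT q1 AND q5 = False
          NOT q1 = True
        NOT q2 AND q0 = True
          NOT q2 = True
The formula evaluates to True.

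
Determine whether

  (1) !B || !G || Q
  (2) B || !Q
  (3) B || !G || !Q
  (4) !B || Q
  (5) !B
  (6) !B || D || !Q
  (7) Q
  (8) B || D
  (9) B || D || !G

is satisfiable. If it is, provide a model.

The formula is unsatisfiable.

Case B = True:
  Clause (!B) is falsified — contradiction.
Case B = False:
  (B || !Q) forces Q = False.
  Clause (Q) is falsified — contradiction.
Both cases fail, so the formula is unsatisfiable.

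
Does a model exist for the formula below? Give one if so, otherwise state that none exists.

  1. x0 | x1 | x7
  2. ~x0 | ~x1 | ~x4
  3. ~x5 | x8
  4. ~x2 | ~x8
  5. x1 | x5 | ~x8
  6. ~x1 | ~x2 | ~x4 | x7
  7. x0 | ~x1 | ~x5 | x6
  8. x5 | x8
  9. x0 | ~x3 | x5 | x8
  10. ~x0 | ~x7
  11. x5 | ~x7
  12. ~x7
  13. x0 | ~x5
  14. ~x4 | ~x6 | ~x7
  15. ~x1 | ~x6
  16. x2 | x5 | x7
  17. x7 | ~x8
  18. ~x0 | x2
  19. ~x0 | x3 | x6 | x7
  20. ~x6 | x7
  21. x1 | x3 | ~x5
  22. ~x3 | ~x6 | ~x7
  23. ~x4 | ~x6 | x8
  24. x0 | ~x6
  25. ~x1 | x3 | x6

Unsatisfiable — no assignment works.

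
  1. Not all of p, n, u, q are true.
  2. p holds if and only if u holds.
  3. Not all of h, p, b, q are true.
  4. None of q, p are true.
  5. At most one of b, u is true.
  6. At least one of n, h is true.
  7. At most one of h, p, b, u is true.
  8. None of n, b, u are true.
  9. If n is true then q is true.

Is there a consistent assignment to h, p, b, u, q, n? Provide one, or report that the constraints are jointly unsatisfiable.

h: True; p: False; b: False; u: False; q: False; n: False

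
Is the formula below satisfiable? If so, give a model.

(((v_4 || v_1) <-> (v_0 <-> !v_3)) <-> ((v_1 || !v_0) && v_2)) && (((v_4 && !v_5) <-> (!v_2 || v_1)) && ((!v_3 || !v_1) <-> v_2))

v_0 = True, v_1 = False, v_2 = True, v_3 = True, v_4 = True, v_5 = True

  ((v_4 || v_1) <-> (v_0 <-> !v_3)) <-> ((v_1 || !v_0) && v_2) = True
    (v_4 || v_1) <-> (v_0 <-> !v_3) = False
      v_4 || v_1 = True
      v_0 <-> !v_3 = False
        !v_3 = False
    (v_1 || !v_0) && v_2 = False
      v_1 || !v_0 = False
        !v_0 = False
  ((v_4 && !v_5) <-> (!v_2 || v_1)) && ((!v_3 || !v_1) <-> v_2) = True
    (v_4 && !v_5) <-> (!v_2 || v_1) = True
      v_4 && !v_5 = False
        !v_5 = False
      !v_2 || v_1 = False
        !v_2 = False
    (!v_3 || !v_1) <-> v_2 = True
      !v_3 || !v_1 = True
        !v_3 = False
        !v_1 = True
Both conjuncts True, so the formula holds.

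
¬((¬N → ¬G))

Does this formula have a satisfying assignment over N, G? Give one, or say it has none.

N=F; G=T

  ¬((¬N → ¬G)) = True
    ¬N → ¬G = False
      ¬N = True
      ¬G = False
The formula evaluates to True.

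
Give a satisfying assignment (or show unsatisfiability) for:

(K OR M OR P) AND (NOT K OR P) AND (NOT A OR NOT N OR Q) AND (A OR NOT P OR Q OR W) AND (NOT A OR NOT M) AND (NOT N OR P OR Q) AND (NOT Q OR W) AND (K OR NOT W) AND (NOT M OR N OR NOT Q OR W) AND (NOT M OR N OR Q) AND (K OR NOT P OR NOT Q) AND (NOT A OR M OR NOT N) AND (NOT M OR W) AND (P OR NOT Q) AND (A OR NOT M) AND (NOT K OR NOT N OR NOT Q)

A = False, K = True, Q = False, N = True, P = True, W = True, M = False

Set A = False.
  then (A OR NOT M) forces M = False.
Set K = True.
  then (NOT K OR P) forces P = True.
Set Q = False.
  then (A OR NOT P OR Q OR W) forces W = True.
Set N = True.
All clauses satisfied.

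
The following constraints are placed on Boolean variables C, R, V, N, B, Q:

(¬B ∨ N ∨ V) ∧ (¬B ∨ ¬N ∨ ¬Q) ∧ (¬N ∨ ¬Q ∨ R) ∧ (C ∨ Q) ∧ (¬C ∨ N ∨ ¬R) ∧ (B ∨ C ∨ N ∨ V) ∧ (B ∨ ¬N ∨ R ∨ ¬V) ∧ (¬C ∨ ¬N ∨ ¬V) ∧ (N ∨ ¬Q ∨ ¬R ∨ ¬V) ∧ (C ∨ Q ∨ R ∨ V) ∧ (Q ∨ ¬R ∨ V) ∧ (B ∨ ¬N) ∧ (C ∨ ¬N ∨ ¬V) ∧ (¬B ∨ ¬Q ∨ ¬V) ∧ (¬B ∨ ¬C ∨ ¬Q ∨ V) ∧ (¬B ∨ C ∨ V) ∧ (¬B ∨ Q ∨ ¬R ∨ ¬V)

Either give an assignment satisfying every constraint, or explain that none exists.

Set C = True.
Set R = False.
Set V = False.
Set N = True.
  then (¬N ∨ ¬Q ∨ R) forces Q = False.
  then (B ∨ ¬N) forces B = True.
All clauses satisfied.

C = True; R = False; V = False; N = True; B = True; Q = False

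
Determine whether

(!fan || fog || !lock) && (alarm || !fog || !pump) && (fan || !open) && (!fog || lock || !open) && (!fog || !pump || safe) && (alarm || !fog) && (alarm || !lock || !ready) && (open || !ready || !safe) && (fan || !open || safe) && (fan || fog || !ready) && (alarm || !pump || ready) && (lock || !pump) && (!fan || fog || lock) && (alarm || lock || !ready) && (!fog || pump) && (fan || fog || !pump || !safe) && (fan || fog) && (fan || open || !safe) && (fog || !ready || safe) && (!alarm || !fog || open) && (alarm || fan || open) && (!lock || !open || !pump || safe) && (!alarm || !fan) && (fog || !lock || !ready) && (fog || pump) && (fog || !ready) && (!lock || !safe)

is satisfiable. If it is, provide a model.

Unsatisfiable — no assignment works.

Case pump = True:
  (lock || !pump) forces lock = True.
  (!lock || !safe) forces safe = False.
  (!fog || !pump || safe) forces fog = False.
  (!fan || fog || !lock) forces fan = False.
  Clause (fan || fog) is falsified — contradiction.
Case pump = False:
  (!fog || pump) forces fog = False.
  Clause (fog || pump) is falsified — contradiction.
Both cases fail, so the formula is unsatisfiable.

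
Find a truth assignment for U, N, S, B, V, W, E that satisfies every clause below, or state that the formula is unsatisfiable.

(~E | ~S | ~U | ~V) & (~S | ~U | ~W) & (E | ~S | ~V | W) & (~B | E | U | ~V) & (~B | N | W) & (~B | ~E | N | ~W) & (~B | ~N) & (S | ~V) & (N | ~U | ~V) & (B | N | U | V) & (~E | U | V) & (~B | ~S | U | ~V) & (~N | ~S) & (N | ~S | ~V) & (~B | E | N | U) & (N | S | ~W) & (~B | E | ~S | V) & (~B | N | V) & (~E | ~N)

U = False, N = True, S = False, B = False, V = False, W = False, E = False

Set U = False.
Set N = True.
  then (~B | ~N) forces B = False.
  then (~N | ~S) forces S = False.
  then (~E | ~N) forces E = False.
  then (S | ~V) forces V = False.
Set W = False.
All clauses satisfied.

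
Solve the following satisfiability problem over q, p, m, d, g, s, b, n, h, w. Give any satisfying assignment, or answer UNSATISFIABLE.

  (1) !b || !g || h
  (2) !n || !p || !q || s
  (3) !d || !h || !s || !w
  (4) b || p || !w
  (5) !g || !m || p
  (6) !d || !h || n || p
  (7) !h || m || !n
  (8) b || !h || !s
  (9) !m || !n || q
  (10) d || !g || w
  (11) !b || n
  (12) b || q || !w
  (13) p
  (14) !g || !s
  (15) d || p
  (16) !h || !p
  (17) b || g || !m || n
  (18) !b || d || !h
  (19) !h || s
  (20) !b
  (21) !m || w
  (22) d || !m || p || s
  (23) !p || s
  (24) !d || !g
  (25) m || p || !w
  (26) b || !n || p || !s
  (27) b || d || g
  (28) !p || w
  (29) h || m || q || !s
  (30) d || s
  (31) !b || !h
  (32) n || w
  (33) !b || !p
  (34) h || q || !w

q=T, p=T, m=F, d=T, g=F, s=T, b=F, n=F, h=F, w=T

Unit clause (p) forces p = True.
In (!h || !p) only !h is left, so h = False.
Unit clause (!b) forces b = False.
In (!p || s) only s is left, so s = True.
In (!p || w) only w is left, so w = True.
In (h || q || !w) only q is left, so q = True.
In (!g || !s) only !g is left, so g = False.
In (b || d || g) only d is left, so d = True.
Set m = False.
Set n = False.
All clauses satisfied.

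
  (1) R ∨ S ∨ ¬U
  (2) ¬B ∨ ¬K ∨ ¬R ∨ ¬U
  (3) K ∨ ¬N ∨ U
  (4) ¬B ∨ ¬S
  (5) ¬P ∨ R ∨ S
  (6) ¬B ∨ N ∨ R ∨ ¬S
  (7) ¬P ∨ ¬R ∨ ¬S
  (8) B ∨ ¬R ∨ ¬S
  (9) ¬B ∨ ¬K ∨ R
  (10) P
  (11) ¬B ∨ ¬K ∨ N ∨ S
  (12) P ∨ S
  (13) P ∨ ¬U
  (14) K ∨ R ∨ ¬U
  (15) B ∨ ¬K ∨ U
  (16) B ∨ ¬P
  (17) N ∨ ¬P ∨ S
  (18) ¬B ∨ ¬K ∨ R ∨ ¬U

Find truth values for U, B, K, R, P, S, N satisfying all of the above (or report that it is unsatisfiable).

Unit clause (P) forces P = True.
In (B ∨ ¬P) only B is left, so B = True.
In (¬B ∨ ¬S) only ¬S is left, so S = False.
In (¬P ∨ R ∨ S) only R is left, so R = True.
In (N ∨ ¬P ∨ S) only N is left, so N = True.
Set U = False.
  then (K ∨ ¬N ∨ U) forces K = True.
All clauses satisfied.

U: False; B: True; K: True; R: True; P: True; S: False; N: True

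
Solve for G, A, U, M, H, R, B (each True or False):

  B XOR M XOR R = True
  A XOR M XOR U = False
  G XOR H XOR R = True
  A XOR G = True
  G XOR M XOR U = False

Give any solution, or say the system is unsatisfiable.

No satisfying assignment exists.

Adding constraints 2, 4, 5 mod 2: every variable appears an even number of times on the left, so the left side is 0.
But the right sides sum to 1 (mod 2). 0 ≠ 1 — the system is inconsistent.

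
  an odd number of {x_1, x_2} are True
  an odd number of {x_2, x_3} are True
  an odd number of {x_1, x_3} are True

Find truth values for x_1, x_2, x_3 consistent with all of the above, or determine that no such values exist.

Adding constraints 1, 2, 3 mod 2: every variable appears an even number of times on the left, so the left side is 0.
But the right sides sum to 1 (mod 2). 0 ≠ 1 — the system is inconsistent.

UNSATISFIABLE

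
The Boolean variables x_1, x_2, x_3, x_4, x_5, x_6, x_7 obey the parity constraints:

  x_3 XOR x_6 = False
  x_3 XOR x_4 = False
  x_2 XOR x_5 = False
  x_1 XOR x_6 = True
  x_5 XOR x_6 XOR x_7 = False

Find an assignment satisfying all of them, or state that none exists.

x_1: False, x_2: True, x_3: True, x_4: True, x_5: True, x_6: True, x_7: False

x_3 XOR x_6 = T XOR T = False ✓
x_3 XOR x_4 = T XOR T = False ✓
x_2 XOR x_5 = T XOR T = False ✓
x_1 XOR x_6 = F XOR T = True ✓
x_5 XOR x_6 XOR x_7 = T XOR T XOR F = False ✓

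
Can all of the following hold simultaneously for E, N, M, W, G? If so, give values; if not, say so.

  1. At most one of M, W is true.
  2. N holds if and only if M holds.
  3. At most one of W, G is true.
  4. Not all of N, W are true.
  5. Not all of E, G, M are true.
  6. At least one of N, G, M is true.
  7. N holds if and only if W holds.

E = False; N = False; M = False; W = False; G = True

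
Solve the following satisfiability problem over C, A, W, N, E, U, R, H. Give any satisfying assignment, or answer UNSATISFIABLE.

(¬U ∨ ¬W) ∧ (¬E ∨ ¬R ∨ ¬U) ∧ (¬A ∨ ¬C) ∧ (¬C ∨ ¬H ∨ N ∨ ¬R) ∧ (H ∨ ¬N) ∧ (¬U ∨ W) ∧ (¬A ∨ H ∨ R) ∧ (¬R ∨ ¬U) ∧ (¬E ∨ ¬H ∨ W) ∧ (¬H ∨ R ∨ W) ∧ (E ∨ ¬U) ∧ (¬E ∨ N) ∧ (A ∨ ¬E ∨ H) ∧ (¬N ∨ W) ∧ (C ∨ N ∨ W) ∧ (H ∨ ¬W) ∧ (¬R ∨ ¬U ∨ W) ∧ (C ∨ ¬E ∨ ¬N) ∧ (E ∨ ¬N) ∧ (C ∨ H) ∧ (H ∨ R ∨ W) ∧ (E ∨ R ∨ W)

C = False, A = True, W = True, N = False, E = False, U = False, R = False, H = True

Set C = False.
  then (C ∨ H) forces H = True.
Set A = True.
Try W = False:
  (¬U ∨ W) forces U = False.
  (¬E ∨ ¬H ∨ W) forces E = False.
  (¬H ∨ R ∨ W) forces R = True.
  (¬N ∨ W) forces N = False.
  clause (C ∨ N ∨ W) is falsified — backtrack.
So W = True.
  then (¬U ∨ ¬W) forces U = False.
Set N = False.
  then (¬E ∨ N) forces E = False.
Set R = False.
All clauses satisfied.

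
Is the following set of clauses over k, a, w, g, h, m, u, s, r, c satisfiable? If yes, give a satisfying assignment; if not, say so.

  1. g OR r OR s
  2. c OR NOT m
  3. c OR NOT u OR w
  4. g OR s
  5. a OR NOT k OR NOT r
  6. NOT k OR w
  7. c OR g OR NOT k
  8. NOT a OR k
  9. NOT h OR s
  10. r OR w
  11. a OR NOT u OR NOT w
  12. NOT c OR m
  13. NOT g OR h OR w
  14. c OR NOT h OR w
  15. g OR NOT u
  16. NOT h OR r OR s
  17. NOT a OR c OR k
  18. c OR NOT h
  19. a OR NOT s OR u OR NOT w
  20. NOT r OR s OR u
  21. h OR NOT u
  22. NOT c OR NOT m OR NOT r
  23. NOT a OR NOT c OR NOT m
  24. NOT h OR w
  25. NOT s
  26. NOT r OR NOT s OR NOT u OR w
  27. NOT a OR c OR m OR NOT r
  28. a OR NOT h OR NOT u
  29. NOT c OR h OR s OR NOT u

k: True; a: True; w: True; g: True; h: False; m: False; u: False; s: False; r: False; c: False

Unit clause (NOT s) forces s = False.
In (g OR s) only g is left, so g = True.
In (NOT h OR s) only NOT h is left, so h = False.
In (NOT g OR h OR w) only w is left, so w = True.
In (h OR NOT u) only NOT u is left, so u = False.
In (NOT r OR s OR u) only NOT r is left, so r = False.
Set k = True.
Set a = True.
Set m = False.
  then (NOT c OR m) forces c = False.
All clauses satisfied.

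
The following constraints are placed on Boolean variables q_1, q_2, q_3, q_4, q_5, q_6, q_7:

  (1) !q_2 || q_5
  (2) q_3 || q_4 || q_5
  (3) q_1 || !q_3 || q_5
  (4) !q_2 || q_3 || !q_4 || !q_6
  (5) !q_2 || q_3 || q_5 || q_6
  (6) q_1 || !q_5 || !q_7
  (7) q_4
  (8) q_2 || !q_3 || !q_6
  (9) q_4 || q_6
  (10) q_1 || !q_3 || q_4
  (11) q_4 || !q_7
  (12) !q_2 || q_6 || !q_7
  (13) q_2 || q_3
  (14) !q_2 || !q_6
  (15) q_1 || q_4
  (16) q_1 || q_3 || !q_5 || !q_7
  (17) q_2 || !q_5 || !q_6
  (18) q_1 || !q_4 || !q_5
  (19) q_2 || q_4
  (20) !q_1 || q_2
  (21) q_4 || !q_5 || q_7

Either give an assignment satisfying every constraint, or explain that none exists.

Unit clause (q_4) forces q_4 = True.
Set q_1 = True.
  then (!q_1 || q_2) forces q_2 = True.
  then (!q_2 || q_5) forces q_5 = True.
  then (!q_2 || !q_6) forces q_6 = False.
  then (!q_2 || q_6 || !q_7) forces q_7 = False.
Set q_3 = True.
All clauses satisfied.

q_1=T; q_2=T; q_3=T; q_4=T; q_5=T; q_6=F; q_7=F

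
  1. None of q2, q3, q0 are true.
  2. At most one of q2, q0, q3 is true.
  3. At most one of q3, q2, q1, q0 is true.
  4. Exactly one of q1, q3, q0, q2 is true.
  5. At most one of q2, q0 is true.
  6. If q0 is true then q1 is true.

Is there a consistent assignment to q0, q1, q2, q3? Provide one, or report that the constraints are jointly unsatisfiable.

q0=F, q1=T, q2=F, q3=F

  (1) {q2, q3, q0}: 0 true — none ✓
  (2) {q2, q0, q3}: 0 true — at most one ✓
  (3) {q3, q2, q1, q0}: 1 true — at most one ✓
  (4) {q1, q3, q0, q2}: 1 true — exactly one ✓
  (5) {q2, q0}: 0 true — at most one ✓
  (6) q0=F ⇒ q1: vacuous ✓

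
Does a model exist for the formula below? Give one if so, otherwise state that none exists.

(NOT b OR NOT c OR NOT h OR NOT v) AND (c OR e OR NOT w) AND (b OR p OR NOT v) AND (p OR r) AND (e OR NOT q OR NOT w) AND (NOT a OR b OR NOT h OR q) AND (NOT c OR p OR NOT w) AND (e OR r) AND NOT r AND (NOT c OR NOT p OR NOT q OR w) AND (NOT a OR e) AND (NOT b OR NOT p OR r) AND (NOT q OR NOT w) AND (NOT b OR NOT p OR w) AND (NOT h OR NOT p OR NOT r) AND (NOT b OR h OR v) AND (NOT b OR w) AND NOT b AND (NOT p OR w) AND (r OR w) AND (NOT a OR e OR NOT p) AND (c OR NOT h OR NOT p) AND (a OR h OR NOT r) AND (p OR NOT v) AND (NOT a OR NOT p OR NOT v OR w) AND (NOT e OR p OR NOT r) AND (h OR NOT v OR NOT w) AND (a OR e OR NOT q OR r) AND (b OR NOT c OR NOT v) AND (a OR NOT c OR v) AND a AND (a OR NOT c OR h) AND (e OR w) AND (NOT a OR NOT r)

Unit clause (NOT r) forces r = False.
Unit clause (NOT b) forces b = False.
In (r OR w) only w is left, so w = True.
Unit clause (a) forces a = True.
In (p OR r) only p is left, so p = True.
In (e OR r) only e is left, so e = True.
In (NOT q OR NOT w) only NOT q is left, so q = False.
In (NOT a OR b OR NOT h OR q) only NOT h is left, so h = False.
In (h OR NOT v OR NOT w) only NOT v is left, so v = False.
Set c = True.
All clauses satisfied.

e = True, q = False, r = False, c = True, b = False, h = False, a = True, p = True, w = True, v = False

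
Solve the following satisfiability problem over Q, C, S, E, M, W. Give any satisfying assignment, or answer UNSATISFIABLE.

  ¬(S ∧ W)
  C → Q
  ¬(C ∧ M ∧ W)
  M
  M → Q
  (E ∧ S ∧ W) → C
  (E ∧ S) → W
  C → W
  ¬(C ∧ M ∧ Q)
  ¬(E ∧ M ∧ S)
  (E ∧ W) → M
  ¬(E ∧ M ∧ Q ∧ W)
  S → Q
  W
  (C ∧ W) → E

Q=T, C=F, S=F, E=F, M=T, W=T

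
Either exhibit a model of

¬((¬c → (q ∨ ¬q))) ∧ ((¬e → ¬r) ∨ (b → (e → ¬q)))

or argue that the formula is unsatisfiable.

UNSATISFIABLE

The conjunct ¬((¬c → (q ∨ ¬q))) is unsatisfiable on its own:
  c=F, q=F: evaluates to False.
  c=F, q=T: evaluates to False.
  c=T, q=F: evaluates to False.
  c=T, q=T: evaluates to False.
So the whole conjunction is unsatisfiable.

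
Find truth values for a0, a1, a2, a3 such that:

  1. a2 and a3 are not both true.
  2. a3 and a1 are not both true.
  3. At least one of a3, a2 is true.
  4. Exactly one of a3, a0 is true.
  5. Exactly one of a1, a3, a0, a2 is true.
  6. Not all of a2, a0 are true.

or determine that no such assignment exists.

a0 = False, a1 = False, a2 = False, a3 = True

  (1) a2=F, a3=T — not both ✓
  (2) a3=T, a1=F — not both ✓
  (3) {a3, a2}: 1 true — at least one ✓
  (4) {a3, a0}: 1 true — exactly one ✓
  (5) {a1, a3, a0, a2}: 1 true — exactly one ✓
  (6) {a2, a0}: 0/2 true — not all ✓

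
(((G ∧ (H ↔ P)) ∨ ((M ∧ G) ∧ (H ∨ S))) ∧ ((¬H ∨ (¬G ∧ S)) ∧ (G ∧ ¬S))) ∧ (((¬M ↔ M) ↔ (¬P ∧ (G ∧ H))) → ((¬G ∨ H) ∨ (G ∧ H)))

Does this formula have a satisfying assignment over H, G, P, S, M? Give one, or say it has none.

Case G = True: the formula simplifies to (((H ↔ P) ∨ (M ∧ (H ∨ S))) ∧ (¬H ∧ ¬S)) ∧ (((¬M ↔ M) ↔ (¬P ∧ H)) → (H ∨ H)).
  H = True: the conjunct ¬H is False.
  H = False: simplifies to ((¬P ∨ (M ∧ S)) ∧ ¬S) ∧ (¬M ↔ M).
    M = True: the conjunct ¬M ↔ M becomes ¬True ↔ True = False.
    M = False: the conjunct ¬M ↔ M becomes ¬False ↔ False = False.
Case G = False: the conjunct (G ∧ (H ↔ P)) ∨ ((M ∧ G) ∧ (H ∨ S)) becomes (False ∧ (H ↔ P)) ∨ (False ∧ (H ∨ S)) = False.
Both cases fail — unsatisfiable.

Unsatisfiable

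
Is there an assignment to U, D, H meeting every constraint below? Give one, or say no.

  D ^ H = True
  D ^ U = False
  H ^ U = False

No satisfying assignment exists.

Adding constraints 1, 2, 3 mod 2: every variable appears an even number of times on the left, so the left side is 0.
But the right sides sum to 1 (mod 2). 0 ≠ 1 — the system is inconsistent.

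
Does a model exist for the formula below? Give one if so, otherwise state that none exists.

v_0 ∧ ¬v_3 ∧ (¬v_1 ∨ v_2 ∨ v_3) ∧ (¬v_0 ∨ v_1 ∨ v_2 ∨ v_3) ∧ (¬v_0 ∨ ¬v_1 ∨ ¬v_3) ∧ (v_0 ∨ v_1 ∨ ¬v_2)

Unit clause (v_0) forces v_0 = True.
Unit clause (¬v_3) forces v_3 = False.
Set v_1 = True.
  then (¬v_1 ∨ v_2 ∨ v_3) forces v_2 = True.
Check each clause:
  (v_0): v_0 holds.
  (¬v_3): ¬v_3 holds.
  (¬v_1 ∨ v_2 ∨ v_3): v_2 holds.
  (¬v_0 ∨ v_1 ∨ v_2 ∨ v_3): v_1 holds.
  (¬v_0 ∨ ¬v_1 ∨ ¬v_3): ¬v_3 holds.
  (v_0 ∨ v_1 ∨ ¬v_2): v_0 holds.
All clauses satisfied.

v_0=T; v_1=T; v_2=T; v_3=F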